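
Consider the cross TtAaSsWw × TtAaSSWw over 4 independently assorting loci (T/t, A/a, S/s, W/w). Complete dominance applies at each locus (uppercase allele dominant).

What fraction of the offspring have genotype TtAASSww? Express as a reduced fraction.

P(TtAASSww) = 1/64

TtAaSsWw gametes: TASW×1, TASw×1, TAsW×1, TAsw×1, TaSW×1, TaSw×1, TasW×1, Tasw×1, tASW×1, tASw×1, tAsW×1, tAsw×1, taSW×1, taSw×1, tasW×1, tasw×1
TtAaSSWw gametes: TASW×2, TASw×2, TaSW×2, TaSw×2, tASW×2, tASw×2, taSW×2, taSw×2
TtAaSsWw×TtAaSSWw grid (16·16=256): TTAASSWW=2 TTAASSWw=4 TTAASSww=2 TTAASsWW=2 TTAASsWw=4 TTAASsww=2 TTAaSSWW=4 TTAaSSWw=8 TTAaSSww=4 TTAaSsWW=4 TTAaSsWw=8 TTAaSsww=4 TTaaSSWW=2 TTaaSSWw=4 TTaaSSww=2 TTaaSsWW=2 TTaaSsWw=4 TTaaSsww=2 TtAASSWW=4 TtAASSWw=8 TtAASSww=4 TtAASsWW=4 TtAASsWw=8 TtAASsww=4 TtAaSSWW=8 TtAaSSWw=16 TtAaSSww=8 TtAaSsWW=8 TtAaSsWw=16 TtAaSsww=8 TtaaSSWW=4 TtaaSSWw=8 TtaaSSww=4 TtaaSsWW=4 TtaaSsWw=8 TtaaSsww=4 ttAASSWW=2 ttAASSWw=4 ttAASSww=2 ttAASsWW=2 ttAASsWw=4 ttAASsww=2 ttAaSSWW=4 ttAaSSWw=8 ttAaSSww=4 ttAaSsWW=4 ttAaSsWw=8 ttAaSsww=4 ttaaSSWW=2 ttaaSSWw=4 ttaaSSww=2 ttaaSsWW=2 ttaaSsWw=4 ttaaSsww=2
TtAASSww hits 4/256; gcd=4; 4÷4/256÷4 = 1/64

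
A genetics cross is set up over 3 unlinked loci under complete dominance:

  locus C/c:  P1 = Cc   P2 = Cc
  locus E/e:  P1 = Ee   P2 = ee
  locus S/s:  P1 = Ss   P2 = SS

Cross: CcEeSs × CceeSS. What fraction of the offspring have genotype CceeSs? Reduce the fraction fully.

CcEeSs gametes: CES×1, CEs×1, CeS×1, Ces×1, cES×1, cEs×1, ceS×1, ces×1
CceeSS gametes: CeS×4, ceS×4
CcEeSs×CceeSS grid (8·8=64): CCEeSS=4 CCEeSs=4 CCeeSS=4 CCeeSs=4 CcEeSS=8 CcEeSs=8 CceeSS=8 CceeSs=8 ccEeSS=4 ccEeSs=4 cceeSS=4 cceeSs=4
CceeSs hits 8/64; gcd=8; 8÷8/64÷8 = 1/8

P(CceeSs) = 1/8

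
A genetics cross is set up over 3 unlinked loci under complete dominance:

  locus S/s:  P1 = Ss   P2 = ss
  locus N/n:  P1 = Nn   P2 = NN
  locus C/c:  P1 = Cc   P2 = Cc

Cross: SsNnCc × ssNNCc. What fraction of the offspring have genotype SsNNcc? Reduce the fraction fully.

SsNnCc gametes: SNC×1, SNc×1, SnC×1, Snc×1, sNC×1, sNc×1, snC×1, snc×1
ssNNCc gametes: sNC×4, sNc×4
SsNnCc×ssNNCc grid (8·8=64): SsNNCC=4 SsNNCc=8 SsNNcc=4 SsNnCC=4 SsNnCc=8 SsNncc=4 ssNNCC=4 ssNNCc=8 ssNNcc=4 ssNnCC=4 ssNnCc=8 ssNncc=4
SsNNcc hits 4/64; gcd=4; 4÷4/64÷4 = 1/16

P(SsNNcc) = 1/16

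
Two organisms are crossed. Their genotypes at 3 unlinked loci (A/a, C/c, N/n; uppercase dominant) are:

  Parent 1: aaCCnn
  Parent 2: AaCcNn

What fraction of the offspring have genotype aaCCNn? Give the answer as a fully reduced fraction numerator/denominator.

P(aaCCNn) = 1/8

aaCCnn gametes: aCn×8
AaCcNn gametes: ACN×1, ACn×1, AcN×1, Acn×1, aCN×1, aCn×1, acN×1, acn×1
aaCCnn×AaCcNn grid (8·8=64): AaCCNn=8 AaCCnn=8 AaCcNn=8 AaCcnn=8 aaCCNn=8 aaCCnn=8 aaCcNn=8 aaCcnn=8
aaCCNn hits 8/64; gcd=8; 8÷8/64÷8 = 1/8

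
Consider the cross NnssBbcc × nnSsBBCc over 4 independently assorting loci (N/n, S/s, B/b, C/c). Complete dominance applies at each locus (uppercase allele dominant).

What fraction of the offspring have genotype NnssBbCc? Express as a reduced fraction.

P(NnssBbCc) = 1/16

NnssBbcc gametes: NsBc×4, Nsbc×4, nsBc×4, nsbc×4
nnSsBBCc gametes: nSBC×4, nSBc×4, nsBC×4, nsBc×4
NnssBbcc×nnSsBBCc grid (16·16=256): NnSsBBCc=16 NnSsBBcc=16 NnSsBbCc=16 NnSsBbcc=16 NnssBBCc=16 NnssBBcc=16 NnssBbCc=16 NnssBbcc=16 nnSsBBCc=16 nnSsBBcc=16 nnSsBbCc=16 nnSsBbcc=16 nnssBBCc=16 nnssBBcc=16 nnssBbCc=16 nnssBbcc=16
NnssBbCc hits 16/256; gcd=16; 16÷16/256÷16 = 1/16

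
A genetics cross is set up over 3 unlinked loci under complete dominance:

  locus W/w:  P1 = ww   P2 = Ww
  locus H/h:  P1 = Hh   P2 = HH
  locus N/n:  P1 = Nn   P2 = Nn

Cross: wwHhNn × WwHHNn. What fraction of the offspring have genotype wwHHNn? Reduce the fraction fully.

P(wwHHNn) = 1/8

wwHhNn gametes: wHN×2, wHn×2, whN×2, whn×2
WwHHNn gametes: WHN×2, WHn×2, wHN×2, wHn×2
wwHhNn×WwHHNn grid (8·8=64): WwHHNN=4 WwHHNn=8 WwHHnn=4 WwHhNN=4 WwHhNn=8 WwHhnn=4 wwHHNN=4 wwHHNn=8 wwHHnn=4 wwHhNN=4 wwHhNn=8 wwHhnn=4
wwHHNn hits 8/64; gcd=8; 8÷8/64÷8 = 1/8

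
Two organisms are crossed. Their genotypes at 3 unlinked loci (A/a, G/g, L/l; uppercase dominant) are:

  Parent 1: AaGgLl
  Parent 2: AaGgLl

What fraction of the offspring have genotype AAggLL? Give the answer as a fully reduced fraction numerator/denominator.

P(AAggLL) = 1/64

AaGgLl gametes: AGL×1, AGl×1, AgL×1, Agl×1, aGL×1, aGl×1, agL×1, agl×1
AaGgLl gametes: AGL×1, AGl×1, AgL×1, Agl×1, aGL×1, aGl×1, agL×1, agl×1
AaGgLl×AaGgLl grid (8·8=64): AAGGLL=1 AAGGLl=2 AAGGll=1 AAGgLL=2 AAGgLl=4 AAGgll=2 AAggLL=1 AAggLl=2 AAggll=1 AaGGLL=2 AaGGLl=4 AaGGll=2 AaGgLL=4 AaGgLl=8 AaGgll=4 AaggLL=2 AaggLl=4 Aaggll=2 aaGGLL=1 aaGGLl=2 aaGGll=1 aaGgLL=2 aaGgLl=4 aaGgll=2 aaggLL=1 aaggLl=2 aaggll=1
AAggLL hits 1/64; gcd=1; 1÷1/64÷1 = 1/64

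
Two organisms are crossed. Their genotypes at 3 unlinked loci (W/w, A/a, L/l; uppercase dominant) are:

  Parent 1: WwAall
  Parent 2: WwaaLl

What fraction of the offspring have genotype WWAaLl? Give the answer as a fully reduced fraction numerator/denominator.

WwAall gametes: WAl×2, Wal×2, wAl×2, wal×2
WwaaLl gametes: WaL×2, Wal×2, waL×2, wal×2
WwAall×WwaaLl grid (8·8=64): WWAaLl=4 WWAall=4 WWaaLl=4 WWaall=4 WwAaLl=8 WwAall=8 WwaaLl=8 Wwaall=8 wwAaLl=4 wwAall=4 wwaaLl=4 wwaall=4
WWAaLl hits 4/64; gcd=4; 4÷4/64÷4 = 1/16

P(WWAaLl) = 1/16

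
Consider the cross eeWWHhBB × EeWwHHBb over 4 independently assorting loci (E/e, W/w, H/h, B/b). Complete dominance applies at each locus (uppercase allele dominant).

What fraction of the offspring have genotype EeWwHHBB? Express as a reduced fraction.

P(EeWwHHBB) = 1/16

eeWWHhBB gametes: eWHB×8, eWhB×8
EeWwHHBb gametes: EWHB×2, EWHb×2, EwHB×2, EwHb×2, eWHB×2, eWHb×2, ewHB×2, ewHb×2
eeWWHhBB×EeWwHHBb grid (16·16=256): EeWWHHBB=16 EeWWHHBb=16 EeWWHhBB=16 EeWWHhBb=16 EeWwHHBB=16 EeWwHHBb=16 EeWwHhBB=16 EeWwHhBb=16 eeWWHHBB=16 eeWWHHBb=16 eeWWHhBB=16 eeWWHhBb=16 eeWwHHBB=16 eeWwHHBb=16 eeWwHhBB=16 eeWwHhBb=16
EeWwHHBB hits 16/256; gcd=16; 16÷16/256÷16 = 1/16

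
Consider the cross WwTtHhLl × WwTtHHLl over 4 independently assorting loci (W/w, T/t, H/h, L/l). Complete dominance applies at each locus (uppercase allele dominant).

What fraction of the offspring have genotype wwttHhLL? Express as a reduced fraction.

P(wwttHhLL) = 1/128

WwTtHhLl gametes: WTHL×1, WTHl×1, WThL×1, WThl×1, WtHL×1, WtHl×1, WthL×1, Wthl×1, wTHL×1, wTHl×1, wThL×1, wThl×1, wtHL×1, wtHl×1, wthL×1, wthl×1
WwTtHHLl gametes: WTHL×2, WTHl×2, WtHL×2, WtHl×2, wTHL×2, wTHl×2, wtHL×2, wtHl×2
WwTtHhLl×WwTtHHLl grid (16·16=256): WWTTHHLL=2 WWTTHHLl=4 WWTTHHll=2 WWTTHhLL=2 WWTTHhLl=4 WWTTHhll=2 WWTtHHLL=4 WWTtHHLl=8 WWTtHHll=4 WWTtHhLL=4 WWTtHhLl=8 WWTtHhll=4 WWttHHLL=2 WWttHHLl=4 WWttHHll=2 WWttHhLL=2 WWttHhLl=4 WWttHhll=2 WwTTHHLL=4 WwTTHHLl=8 WwTTHHll=4 WwTTHhLL=4 WwTTHhLl=8 WwTTHhll=4 WwTtHHLL=8 WwTtHHLl=16 WwTtHHll=8 WwTtHhLL=8 WwTtHhLl=16 WwTtHhll=8 WwttHHLL=4 WwttHHLl=8 WwttHHll=4 WwttHhLL=4 WwttHhLl=8 WwttHhll=4 wwTTHHLL=2 wwTTHHLl=4 wwTTHHll=2 wwTTHhLL=2 wwTTHhLl=4 wwTTHhll=2 wwTtHHLL=4 wwTtHHLl=8 wwTtHHll=4 wwTtHhLL=4 wwTtHhLl=8 wwTtHhll=4 wwttHHLL=2 wwttHHLl=4 wwttHHll=2 wwttHhLL=2 wwttHhLl=4 wwttHhll=2
wwttHhLL hits 2/256; gcd=2; 2÷2/256÷2 = 1/128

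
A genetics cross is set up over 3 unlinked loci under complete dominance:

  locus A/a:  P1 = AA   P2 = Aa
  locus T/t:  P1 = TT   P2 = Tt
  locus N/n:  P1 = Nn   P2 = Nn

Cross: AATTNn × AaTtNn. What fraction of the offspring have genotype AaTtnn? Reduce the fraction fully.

P(AaTtnn) = 1/16

AATTNn gametes: ATN×4, ATn×4
AaTtNn gametes: ATN×1, ATn×1, AtN×1, Atn×1, aTN×1, aTn×1, atN×1, atn×1
AATTNn×AaTtNn grid (8·8=64): AATTNN=4 AATTNn=8 AATTnn=4 AATtNN=4 AATtNn=8 AATtnn=4 AaTTNN=4 AaTTNn=8 AaTTnn=4 AaTtNN=4 AaTtNn=8 AaTtnn=4
AaTtnn hits 4/64; gcd=4; 4÷4/64÷4 = 1/16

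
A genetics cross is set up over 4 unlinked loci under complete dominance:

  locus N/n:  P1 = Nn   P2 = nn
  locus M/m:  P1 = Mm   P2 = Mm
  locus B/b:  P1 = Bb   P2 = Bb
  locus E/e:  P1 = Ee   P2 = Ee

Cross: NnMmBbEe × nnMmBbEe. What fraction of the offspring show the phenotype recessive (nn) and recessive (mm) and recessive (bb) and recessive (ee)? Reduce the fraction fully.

NnMmBbEe gametes: NMBE×1, NMBe×1, NMbE×1, NMbe×1, NmBE×1, NmBe×1, NmbE×1, Nmbe×1, nMBE×1, nMBe×1, nMbE×1, nMbe×1, nmBE×1, nmBe×1, nmbE×1, nmbe×1
nnMmBbEe gametes: nMBE×2, nMBe×2, nMbE×2, nMbe×2, nmBE×2, nmBe×2, nmbE×2, nmbe×2
NnMmBbEe×nnMmBbEe grid (16·16=256): NnMMBBEE=2 NnMMBBEe=4 NnMMBBee=2 NnMMBbEE=4 NnMMBbEe=8 NnMMBbee=4 NnMMbbEE=2 NnMMbbEe=4 NnMMbbee=2 NnMmBBEE=4 NnMmBBEe=8 NnMmBBee=4 NnMmBbEE=8 NnMmBbEe=16 NnMmBbee=8 NnMmbbEE=4 NnMmbbEe=8 NnMmbbee=4 NnmmBBEE=2 NnmmBBEe=4 NnmmBBee=2 NnmmBbEE=4 NnmmBbEe=8 NnmmBbee=4 NnmmbbEE=2 NnmmbbEe=4 Nnmmbbee=2 nnMMBBEE=2 nnMMBBEe=4 nnMMBBee=2 nnMMBbEE=4 nnMMBbEe=8 nnMMBbee=4 nnMMbbEE=2 nnMMbbEe=4 nnMMbbee=2 nnMmBBEE=4 nnMmBBEe=8 nnMmBBee=4 nnMmBbEE=8 nnMmBbEe=16 nnMmBbee=8 nnMmbbEE=4 nnMmbbEe=8 nnMmbbee=4 nnmmBBEE=2 nnmmBBEe=4 nnmmBBee=2 nnmmBbEE=4 nnmmBbEe=8 nnmmBbee=4 nnmmbbEE=2 nnmmbbEe=4 nnmmbbee=2
nn mm bb ee hits 2/256; gcd=2; 2÷2/256÷2 = 1/128

P(nn mm bb ee) = 1/128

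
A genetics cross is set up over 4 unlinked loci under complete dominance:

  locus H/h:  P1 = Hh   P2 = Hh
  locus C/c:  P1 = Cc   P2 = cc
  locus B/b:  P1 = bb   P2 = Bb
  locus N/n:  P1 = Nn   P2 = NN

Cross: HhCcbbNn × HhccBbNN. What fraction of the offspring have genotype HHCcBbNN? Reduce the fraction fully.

P(HHCcBbNN) = 1/32

HhCcbbNn gametes: HCbN×2, HCbn×2, HcbN×2, Hcbn×2, hCbN×2, hCbn×2, hcbN×2, hcbn×2
HhccBbNN gametes: HcBN×4, HcbN×4, hcBN×4, hcbN×4
HhCcbbNn×HhccBbNN grid (16·16=256): HHCcBbNN=8 HHCcBbNn=8 HHCcbbNN=8 HHCcbbNn=8 HHccBbNN=8 HHccBbNn=8 HHccbbNN=8 HHccbbNn=8 HhCcBbNN=16 HhCcBbNn=16 HhCcbbNN=16 HhCcbbNn=16 HhccBbNN=16 HhccBbNn=16 HhccbbNN=16 HhccbbNn=16 hhCcBbNN=8 hhCcBbNn=8 hhCcbbNN=8 hhCcbbNn=8 hhccBbNN=8 hhccBbNn=8 hhccbbNN=8 hhccbbNn=8
HHCcBbNN hits 8/256; gcd=8; 8÷8/256÷8 = 1/32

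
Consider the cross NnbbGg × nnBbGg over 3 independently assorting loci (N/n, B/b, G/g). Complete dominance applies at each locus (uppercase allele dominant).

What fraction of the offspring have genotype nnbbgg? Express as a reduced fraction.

NnbbGg gametes: NbG×2, Nbg×2, nbG×2, nbg×2
nnBbGg gametes: nBG×2, nBg×2, nbG×2, nbg×2
NnbbGg×nnBbGg grid (8·8=64): NnBbGG=4 NnBbGg=8 NnBbgg=4 NnbbGG=4 NnbbGg=8 Nnbbgg=4 nnBbGG=4 nnBbGg=8 nnBbgg=4 nnbbGG=4 nnbbGg=8 nnbbgg=4
nnbbgg hits 4/64; gcd=4; 4÷4/64÷4 = 1/16

P(nnbbgg) = 1/16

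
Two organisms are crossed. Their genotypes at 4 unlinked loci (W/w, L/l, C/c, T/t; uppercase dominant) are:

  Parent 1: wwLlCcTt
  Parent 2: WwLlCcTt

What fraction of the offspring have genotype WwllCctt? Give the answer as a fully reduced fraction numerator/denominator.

P(WwllCctt) = 1/64

wwLlCcTt gametes: wLCT×2, wLCt×2, wLcT×2, wLct×2, wlCT×2, wlCt×2, wlcT×2, wlct×2
WwLlCcTt gametes: WLCT×1, WLCt×1, WLcT×1, WLct×1, WlCT×1, WlCt×1, WlcT×1, Wlct×1, wLCT×1, wLCt×1, wLcT×1, wLct×1, wlCT×1, wlCt×1, wlcT×1, wlct×1
wwLlCcTt×WwLlCcTt grid (16·16=256): WwLLCCTT=2 WwLLCCTt=4 WwLLCCtt=2 WwLLCcTT=4 WwLLCcTt=8 WwLLCctt=4 WwLLccTT=2 WwLLccTt=4 WwLLcctt=2 WwLlCCTT=4 WwLlCCTt=8 WwLlCCtt=4 WwLlCcTT=8 WwLlCcTt=16 WwLlCctt=8 WwLlccTT=4 WwLlccTt=8 WwLlcctt=4 WwllCCTT=2 WwllCCTt=4 WwllCCtt=2 WwllCcTT=4 WwllCcTt=8 WwllCctt=4 WwllccTT=2 WwllccTt=4 Wwllcctt=2 wwLLCCTT=2 wwLLCCTt=4 wwLLCCtt=2 wwLLCcTT=4 wwLLCcTt=8 wwLLCctt=4 wwLLccTT=2 wwLLccTt=4 wwLLcctt=2 wwLlCCTT=4 wwLlCCTt=8 wwLlCCtt=4 wwLlCcTT=8 wwLlCcTt=16 wwLlCctt=8 wwLlccTT=4 wwLlccTt=8 wwLlcctt=4 wwllCCTT=2 wwllCCTt=4 wwllCCtt=2 wwllCcTT=4 wwllCcTt=8 wwllCctt=4 wwllccTT=2 wwllccTt=4 wwllcctt=2
WwllCctt hits 4/256; gcd=4; 4÷4/256÷4 = 1/64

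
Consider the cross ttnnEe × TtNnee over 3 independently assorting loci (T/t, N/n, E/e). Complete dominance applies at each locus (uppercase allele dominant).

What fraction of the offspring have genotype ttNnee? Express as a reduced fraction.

P(ttNnee) = 1/8

ttnnEe gametes: tnE×4, tne×4
TtNnee gametes: TNe×2, Tne×2, tNe×2, tne×2
ttnnEe×TtNnee grid (8·8=64): TtNnEe=8 TtNnee=8 TtnnEe=8 Ttnnee=8 ttNnEe=8 ttNnee=8 ttnnEe=8 ttnnee=8
ttNnee hits 8/64; gcd=8; 8÷8/64÷8 = 1/8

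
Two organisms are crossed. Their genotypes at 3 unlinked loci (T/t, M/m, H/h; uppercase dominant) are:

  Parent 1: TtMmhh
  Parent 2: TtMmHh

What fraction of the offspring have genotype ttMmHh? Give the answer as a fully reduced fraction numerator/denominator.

TtMmhh gametes: TMh×2, Tmh×2, tMh×2, tmh×2
TtMmHh gametes: TMH×1, TMh×1, TmH×1, Tmh×1, tMH×1, tMh×1, tmH×1, tmh×1
TtMmhh×TtMmHh grid (8·8=64): TTMMHh=2 TTMMhh=2 TTMmHh=4 TTMmhh=4 TTmmHh=2 TTmmhh=2 TtMMHh=4 TtMMhh=4 TtMmHh=8 TtMmhh=8 TtmmHh=4 Ttmmhh=4 ttMMHh=2 ttMMhh=2 ttMmHh=4 ttMmhh=4 ttmmHh=2 ttmmhh=2
ttMmHh hits 4/64; gcd=4; 4÷4/64÷4 = 1/16

P(ttMmHh) = 1/16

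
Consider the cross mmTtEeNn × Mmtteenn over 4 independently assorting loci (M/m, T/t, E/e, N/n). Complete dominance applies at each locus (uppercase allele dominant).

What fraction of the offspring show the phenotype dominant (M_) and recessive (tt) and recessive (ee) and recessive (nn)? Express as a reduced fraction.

P(M_ tt ee nn) = 1/16

mmTtEeNn gametes: mTEN×2, mTEn×2, mTeN×2, mTen×2, mtEN×2, mtEn×2, mteN×2, mten×2
Mmtteenn gametes: Mten×8, mten×8
mmTtEeNn×Mmtteenn grid (16·16=256): MmTtEeNn=16 MmTtEenn=16 MmTteeNn=16 MmTteenn=16 MmttEeNn=16 MmttEenn=16 MmtteeNn=16 Mmtteenn=16 mmTtEeNn=16 mmTtEenn=16 mmTteeNn=16 mmTteenn=16 mmttEeNn=16 mmttEenn=16 mmtteeNn=16 mmtteenn=16
M_ tt ee nn hits 16/256; gcd=16; 16÷16/256÷16 = 1/16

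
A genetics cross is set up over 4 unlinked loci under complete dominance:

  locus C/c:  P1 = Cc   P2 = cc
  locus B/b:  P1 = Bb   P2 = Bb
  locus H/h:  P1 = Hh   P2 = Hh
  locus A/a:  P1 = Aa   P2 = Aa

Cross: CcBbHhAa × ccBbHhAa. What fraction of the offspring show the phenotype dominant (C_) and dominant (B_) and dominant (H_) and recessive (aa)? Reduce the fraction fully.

P(C_ B_ H_ aa) = 9/128

CcBbHhAa gametes: CBHA×1, CBHa×1, CBhA×1, CBha×1, CbHA×1, CbHa×1, CbhA×1, Cbha×1, cBHA×1, cBHa×1, cBhA×1, cBha×1, cbHA×1, cbHa×1, cbhA×1, cbha×1
ccBbHhAa gametes: cBHA×2, cBHa×2, cBhA×2, cBha×2, cbHA×2, cbHa×2, cbhA×2, cbha×2
CcBbHhAa×ccBbHhAa grid (16·16=256): CcBBHHAA=2 CcBBHHAa=4 CcBBHHaa=2 CcBBHhAA=4 CcBBHhAa=8 CcBBHhaa=4 CcBBhhAA=2 CcBBhhAa=4 CcBBhhaa=2 CcBbHHAA=4 CcBbHHAa=8 CcBbHHaa=4 CcBbHhAA=8 CcBbHhAa=16 CcBbHhaa=8 CcBbhhAA=4 CcBbhhAa=8 CcBbhhaa=4 CcbbHHAA=2 CcbbHHAa=4 CcbbHHaa=2 CcbbHhAA=4 CcbbHhAa=8 CcbbHhaa=4 CcbbhhAA=2 CcbbhhAa=4 Ccbbhhaa=2 ccBBHHAA=2 ccBBHHAa=4 ccBBHHaa=2 ccBBHhAA=4 ccBBHhAa=8 ccBBHhaa=4 ccBBhhAA=2 ccBBhhAa=4 ccBBhhaa=2 ccBbHHAA=4 ccBbHHAa=8 ccBbHHaa=4 ccBbHhAA=8 ccBbHhAa=16 ccBbHhaa=8 ccBbhhAA=4 ccBbhhAa=8 ccBbhhaa=4 ccbbHHAA=2 ccbbHHAa=4 ccbbHHaa=2 ccbbHhAA=4 ccbbHhAa=8 ccbbHhaa=4 ccbbhhAA=2 ccbbhhAa=4 ccbbhhaa=2
C_ B_ H_ aa hits 18/256; gcd=2; 18÷2/256÷2 = 9/128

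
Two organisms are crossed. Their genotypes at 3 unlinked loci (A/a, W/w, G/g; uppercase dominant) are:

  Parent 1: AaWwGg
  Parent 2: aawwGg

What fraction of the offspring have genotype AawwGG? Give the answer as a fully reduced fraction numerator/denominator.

AaWwGg gametes: AWG×1, AWg×1, AwG×1, Awg×1, aWG×1, aWg×1, awG×1, awg×1
aawwGg gametes: awG×4, awg×4
AaWwGg×aawwGg grid (8·8=64): AaWwGG=4 AaWwGg=8 AaWwgg=4 AawwGG=4 AawwGg=8 Aawwgg=4 aaWwGG=4 aaWwGg=8 aaWwgg=4 aawwGG=4 aawwGg=8 aawwgg=4
AawwGG hits 4/64; gcd=4; 4÷4/64÷4 = 1/16

P(AawwGG) = 1/16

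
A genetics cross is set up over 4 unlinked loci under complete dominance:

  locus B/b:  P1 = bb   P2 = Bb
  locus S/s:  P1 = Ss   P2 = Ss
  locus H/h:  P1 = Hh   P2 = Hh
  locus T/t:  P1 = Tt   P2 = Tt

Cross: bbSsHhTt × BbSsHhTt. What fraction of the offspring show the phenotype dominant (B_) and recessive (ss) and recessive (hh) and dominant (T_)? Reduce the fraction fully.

bbSsHhTt gametes: bSHT×2, bSHt×2, bShT×2, bSht×2, bsHT×2, bsHt×2, bshT×2, bsht×2
BbSsHhTt gametes: BSHT×1, BSHt×1, BShT×1, BSht×1, BsHT×1, BsHt×1, BshT×1, Bsht×1, bSHT×1, bSHt×1, bShT×1, bSht×1, bsHT×1, bsHt×1, bshT×1, bsht×1
bbSsHhTt×BbSsHhTt grid (16·16=256): BbSSHHTT=2 BbSSHHTt=4 BbSSHHtt=2 BbSSHhTT=4 BbSSHhTt=8 BbSSHhtt=4 BbSShhTT=2 BbSShhTt=4 BbSShhtt=2 BbSsHHTT=4 BbSsHHTt=8 BbSsHHtt=4 BbSsHhTT=8 BbSsHhTt=16 BbSsHhtt=8 BbSshhTT=4 BbSshhTt=8 BbSshhtt=4 BbssHHTT=2 BbssHHTt=4 BbssHHtt=2 BbssHhTT=4 BbssHhTt=8 BbssHhtt=4 BbsshhTT=2 BbsshhTt=4 Bbsshhtt=2 bbSSHHTT=2 bbSSHHTt=4 bbSSHHtt=2 bbSSHhTT=4 bbSSHhTt=8 bbSSHhtt=4 bbSShhTT=2 bbSShhTt=4 bbSShhtt=2 bbSsHHTT=4 bbSsHHTt=8 bbSsHHtt=4 bbSsHhTT=8 bbSsHhTt=16 bbSsHhtt=8 bbSshhTT=4 bbSshhTt=8 bbSshhtt=4 bbssHHTT=2 bbssHHTt=4 bbssHHtt=2 bbssHhTT=4 bbssHhTt=8 bbssHhtt=4 bbsshhTT=2 bbsshhTt=4 bbsshhtt=2
B_ ss hh T_ hits 6/256; gcd=2; 6÷2/256÷2 = 3/128

P(B_ ss hh T_) = 3/128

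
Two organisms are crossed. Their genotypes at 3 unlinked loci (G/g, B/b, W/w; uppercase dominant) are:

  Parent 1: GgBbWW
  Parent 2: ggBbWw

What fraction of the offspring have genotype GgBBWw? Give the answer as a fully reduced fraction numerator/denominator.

P(GgBBWw) = 1/16

GgBbWW gametes: GBW×2, GbW×2, gBW×2, gbW×2
ggBbWw gametes: gBW×2, gBw×2, gbW×2, gbw×2
GgBbWW×ggBbWw grid (8·8=64): GgBBWW=4 GgBBWw=4 GgBbWW=8 GgBbWw=8 GgbbWW=4 GgbbWw=4 ggBBWW=4 ggBBWw=4 ggBbWW=8 ggBbWw=8 ggbbWW=4 ggbbWw=4
GgBBWw hits 4/64; gcd=4; 4÷4/64÷4 = 1/16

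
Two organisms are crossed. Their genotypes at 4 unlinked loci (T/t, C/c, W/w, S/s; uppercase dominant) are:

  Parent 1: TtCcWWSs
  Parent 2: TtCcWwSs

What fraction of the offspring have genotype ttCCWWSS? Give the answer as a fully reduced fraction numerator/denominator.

TtCcWWSs gametes: TCWS×2, TCWs×2, TcWS×2, TcWs×2, tCWS×2, tCWs×2, tcWS×2, tcWs×2
TtCcWwSs gametes: TCWS×1, TCWs×1, TCwS×1, TCws×1, TcWS×1, TcWs×1, TcwS×1, Tcws×1, tCWS×1, tCWs×1, tCwS×1, tCws×1, tcWS×1, tcWs×1, tcwS×1, tcws×1
TtCcWWSs×TtCcWwSs grid (16·16=256): TTCCWWSS=2 TTCCWWSs=4 TTCCWWss=2 TTCCWwSS=2 TTCCWwSs=4 TTCCWwss=2 TTCcWWSS=4 TTCcWWSs=8 TTCcWWss=4 TTCcWwSS=4 TTCcWwSs=8 TTCcWwss=4 TTccWWSS=2 TTccWWSs=4 TTccWWss=2 TTccWwSS=2 TTccWwSs=4 TTccWwss=2 TtCCWWSS=4 TtCCWWSs=8 TtCCWWss=4 TtCCWwSS=4 TtCCWwSs=8 TtCCWwss=4 TtCcWWSS=8 TtCcWWSs=16 TtCcWWss=8 TtCcWwSS=8 TtCcWwSs=16 TtCcWwss=8 TtccWWSS=4 TtccWWSs=8 TtccWWss=4 TtccWwSS=4 TtccWwSs=8 TtccWwss=4 ttCCWWSS=2 ttCCWWSs=4 ttCCWWss=2 ttCCWwSS=2 ttCCWwSs=4 ttCCWwss=2 ttCcWWSS=4 ttCcWWSs=8 ttCcWWss=4 ttCcWwSS=4 ttCcWwSs=8 ttCcWwss=4 ttccWWSS=2 ttccWWSs=4 ttccWWss=2 ttccWwSS=2 ttccWwSs=4 ttccWwss=2
ttCCWWSS hits 2/256; gcd=2; 2÷2/256÷2 = 1/128

P(ttCCWWSS) = 1/128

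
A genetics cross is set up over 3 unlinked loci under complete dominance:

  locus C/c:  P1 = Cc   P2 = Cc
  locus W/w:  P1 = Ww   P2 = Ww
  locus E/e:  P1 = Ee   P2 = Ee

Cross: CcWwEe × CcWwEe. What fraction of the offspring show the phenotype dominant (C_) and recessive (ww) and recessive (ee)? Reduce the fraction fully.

P(C_ ww ee) = 3/64

CcWwEe gametes: CWE×1, CWe×1, CwE×1, Cwe×1, cWE×1, cWe×1, cwE×1, cwe×1
CcWwEe gametes: CWE×1, CWe×1, CwE×1, Cwe×1, cWE×1, cWe×1, cwE×1, cwe×1
CcWwEe×CcWwEe grid (8·8=64): CCWWEE=1 CCWWEe=2 CCWWee=1 CCWwEE=2 CCWwEe=4 CCWwee=2 CCwwEE=1 CCwwEe=2 CCwwee=1 CcWWEE=2 CcWWEe=4 CcWWee=2 CcWwEE=4 CcWwEe=8 CcWwee=4 CcwwEE=2 CcwwEe=4 Ccwwee=2 ccWWEE=1 ccWWEe=2 ccWWee=1 ccWwEE=2 ccWwEe=4 ccWwee=2 ccwwEE=1 ccwwEe=2 ccwwee=1
C_ ww ee hits 3/64; gcd=1; 3÷1/64÷1 = 3/64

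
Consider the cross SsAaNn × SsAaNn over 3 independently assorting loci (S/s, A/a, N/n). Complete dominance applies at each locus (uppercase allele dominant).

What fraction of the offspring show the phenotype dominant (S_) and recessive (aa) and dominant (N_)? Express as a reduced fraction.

SsAaNn gametes: SAN×1, SAn×1, SaN×1, San×1, sAN×1, sAn×1, saN×1, san×1
SsAaNn gametes: SAN×1, SAn×1, SaN×1, San×1, sAN×1, sAn×1, saN×1, san×1
SsAaNn×SsAaNn grid (8·8=64): SSAANN=1 SSAANn=2 SSAAnn=1 SSAaNN=2 SSAaNn=4 SSAann=2 SSaaNN=1 SSaaNn=2 SSaann=1 SsAANN=2 SsAANn=4 SsAAnn=2 SsAaNN=4 SsAaNn=8 SsAann=4 SsaaNN=2 SsaaNn=4 Ssaann=2 ssAANN=1 ssAANn=2 ssAAnn=1 ssAaNN=2 ssAaNn=4 ssAann=2 ssaaNN=1 ssaaNn=2 ssaann=1
S_ aa N_ hits 9/64; gcd=1; 9÷1/64÷1 = 9/64

P(S_ aa N_) = 9/64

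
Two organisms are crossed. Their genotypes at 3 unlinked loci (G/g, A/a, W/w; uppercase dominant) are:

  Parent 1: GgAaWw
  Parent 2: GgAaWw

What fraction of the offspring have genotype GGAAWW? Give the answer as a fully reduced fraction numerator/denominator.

P(GGAAWW) = 1/64

GgAaWw gametes: GAW×1, GAw×1, GaW×1, Gaw×1, gAW×1, gAw×1, gaW×1, gaw×1
GgAaWw gametes: GAW×1, GAw×1, GaW×1, Gaw×1, gAW×1, gAw×1, gaW×1, gaw×1
GgAaWw×GgAaWw grid (8·8=64): GGAAWW=1 GGAAWw=2 GGAAww=1 GGAaWW=2 GGAaWw=4 GGAaww=2 GGaaWW=1 GGaaWw=2 GGaaww=1 GgAAWW=2 GgAAWw=4 GgAAww=2 GgAaWW=4 GgAaWw=8 GgAaww=4 GgaaWW=2 GgaaWw=4 Ggaaww=2 ggAAWW=1 ggAAWw=2 ggAAww=1 ggAaWW=2 ggAaWw=4 ggAaww=2 ggaaWW=1 ggaaWw=2 ggaaww=1
GGAAWW hits 1/64; gcd=1; 1÷1/64÷1 = 1/64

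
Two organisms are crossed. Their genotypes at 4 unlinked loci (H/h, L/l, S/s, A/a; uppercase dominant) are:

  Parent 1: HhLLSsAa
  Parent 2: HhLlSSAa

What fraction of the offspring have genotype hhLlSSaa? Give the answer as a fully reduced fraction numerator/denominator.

HhLLSsAa gametes: HLSA×2, HLSa×2, HLsA×2, HLsa×2, hLSA×2, hLSa×2, hLsA×2, hLsa×2
HhLlSSAa gametes: HLSA×2, HLSa×2, HlSA×2, HlSa×2, hLSA×2, hLSa×2, hlSA×2, hlSa×2
HhLLSsAa×HhLlSSAa grid (16·16=256): HHLLSSAA=4 HHLLSSAa=8 HHLLSSaa=4 HHLLSsAA=4 HHLLSsAa=8 HHLLSsaa=4 HHLlSSAA=4 HHLlSSAa=8 HHLlSSaa=4 HHLlSsAA=4 HHLlSsAa=8 HHLlSsaa=4 HhLLSSAA=8 HhLLSSAa=16 HhLLSSaa=8 HhLLSsAA=8 HhLLSsAa=16 HhLLSsaa=8 HhLlSSAA=8 HhLlSSAa=16 HhLlSSaa=8 HhLlSsAA=8 HhLlSsAa=16 HhLlSsaa=8 hhLLSSAA=4 hhLLSSAa=8 hhLLSSaa=4 hhLLSsAA=4 hhLLSsAa=8 hhLLSsaa=4 hhLlSSAA=4 hhLlSSAa=8 hhLlSSaa=4 hhLlSsAA=4 hhLlSsAa=8 hhLlSsaa=4
hhLlSSaa hits 4/256; gcd=4; 4÷4/256÷4 = 1/64

P(hhLlSSaa) = 1/64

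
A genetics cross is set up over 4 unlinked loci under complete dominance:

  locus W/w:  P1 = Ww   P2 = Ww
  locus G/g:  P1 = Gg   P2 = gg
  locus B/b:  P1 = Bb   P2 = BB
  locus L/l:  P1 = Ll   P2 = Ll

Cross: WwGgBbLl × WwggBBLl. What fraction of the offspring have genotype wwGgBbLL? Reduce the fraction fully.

P(wwGgBbLL) = 1/64

WwGgBbLl gametes: WGBL×1, WGBl×1, WGbL×1, WGbl×1, WgBL×1, WgBl×1, WgbL×1, Wgbl×1, wGBL×1, wGBl×1, wGbL×1, wGbl×1, wgBL×1, wgBl×1, wgbL×1, wgbl×1
WwggBBLl gametes: WgBL×4, WgBl×4, wgBL×4, wgBl×4
WwGgBbLl×WwggBBLl grid (16·16=256): WWGgBBLL=4 WWGgBBLl=8 WWGgBBll=4 WWGgBbLL=4 WWGgBbLl=8 WWGgBbll=4 WWggBBLL=4 WWggBBLl=8 WWggBBll=4 WWggBbLL=4 WWggBbLl=8 WWggBbll=4 WwGgBBLL=8 WwGgBBLl=16 WwGgBBll=8 WwGgBbLL=8 WwGgBbLl=16 WwGgBbll=8 WwggBBLL=8 WwggBBLl=16 WwggBBll=8 WwggBbLL=8 WwggBbLl=16 WwggBbll=8 wwGgBBLL=4 wwGgBBLl=8 wwGgBBll=4 wwGgBbLL=4 wwGgBbLl=8 wwGgBbll=4 wwggBBLL=4 wwggBBLl=8 wwggBBll=4 wwggBbLL=4 wwggBbLl=8 wwggBbll=4
wwGgBbLL hits 4/256; gcd=4; 4÷4/256÷4 = 1/64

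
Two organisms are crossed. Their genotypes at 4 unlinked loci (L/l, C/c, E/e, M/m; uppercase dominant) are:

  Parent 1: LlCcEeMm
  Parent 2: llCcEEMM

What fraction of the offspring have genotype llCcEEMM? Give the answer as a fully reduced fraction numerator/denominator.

LlCcEeMm gametes: LCEM×1, LCEm×1, LCeM×1, LCem×1, LcEM×1, LcEm×1, LceM×1, Lcem×1, lCEM×1, lCEm×1, lCeM×1, lCem×1, lcEM×1, lcEm×1, lceM×1, lcem×1
llCcEEMM gametes: lCEM×8, lcEM×8
LlCcEeMm×llCcEEMM grid (16·16=256): LlCCEEMM=8 LlCCEEMm=8 LlCCEeMM=8 LlCCEeMm=8 LlCcEEMM=16 LlCcEEMm=16 LlCcEeMM=16 LlCcEeMm=16 LlccEEMM=8 LlccEEMm=8 LlccEeMM=8 LlccEeMm=8 llCCEEMM=8 llCCEEMm=8 llCCEeMM=8 llCCEeMm=8 llCcEEMM=16 llCcEEMm=16 llCcEeMM=16 llCcEeMm=16 llccEEMM=8 llccEEMm=8 llccEeMM=8 llccEeMm=8
llCcEEMM hits 16/256; gcd=16; 16÷16/256÷16 = 1/16

P(llCcEEMM) = 1/16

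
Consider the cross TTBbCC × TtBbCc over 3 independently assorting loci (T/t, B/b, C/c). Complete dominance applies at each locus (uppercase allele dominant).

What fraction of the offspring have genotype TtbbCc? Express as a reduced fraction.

TTBbCC gametes: TBC×4, TbC×4
TtBbCc gametes: TBC×1, TBc×1, TbC×1, Tbc×1, tBC×1, tBc×1, tbC×1, tbc×1
TTBbCC×TtBbCc grid (8·8=64): TTBBCC=4 TTBBCc=4 TTBbCC=8 TTBbCc=8 TTbbCC=4 TTbbCc=4 TtBBCC=4 TtBBCc=4 TtBbCC=8 TtBbCc=8 TtbbCC=4 TtbbCc=4
TtbbCc hits 4/64; gcd=4; 4÷4/64÷4 = 1/16

P(TtbbCc) = 1/16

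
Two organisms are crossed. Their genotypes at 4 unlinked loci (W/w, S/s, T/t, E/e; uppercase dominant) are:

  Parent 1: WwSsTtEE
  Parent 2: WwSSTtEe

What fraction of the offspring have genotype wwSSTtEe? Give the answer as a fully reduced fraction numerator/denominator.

WwSsTtEE gametes: WSTE×2, WStE×2, WsTE×2, WstE×2, wSTE×2, wStE×2, wsTE×2, wstE×2
WwSSTtEe gametes: WSTE×2, WSTe×2, WStE×2, WSte×2, wSTE×2, wSTe×2, wStE×2, wSte×2
WwSsTtEE×WwSSTtEe grid (16·16=256): WWSSTTEE=4 WWSSTTEe=4 WWSSTtEE=8 WWSSTtEe=8 WWSSttEE=4 WWSSttEe=4 WWSsTTEE=4 WWSsTTEe=4 WWSsTtEE=8 WWSsTtEe=8 WWSsttEE=4 WWSsttEe=4 WwSSTTEE=8 WwSSTTEe=8 WwSSTtEE=16 WwSSTtEe=16 WwSSttEE=8 WwSSttEe=8 WwSsTTEE=8 WwSsTTEe=8 WwSsTtEE=16 WwSsTtEe=16 WwSsttEE=8 WwSsttEe=8 wwSSTTEE=4 wwSSTTEe=4 wwSSTtEE=8 wwSSTtEe=8 wwSSttEE=4 wwSSttEe=4 wwSsTTEE=4 wwSsTTEe=4 wwSsTtEE=8 wwSsTtEe=8 wwSsttEE=4 wwSsttEe=4
wwSSTtEe hits 8/256; gcd=8; 8÷8/256÷8 = 1/32

P(wwSSTtEe) = 1/32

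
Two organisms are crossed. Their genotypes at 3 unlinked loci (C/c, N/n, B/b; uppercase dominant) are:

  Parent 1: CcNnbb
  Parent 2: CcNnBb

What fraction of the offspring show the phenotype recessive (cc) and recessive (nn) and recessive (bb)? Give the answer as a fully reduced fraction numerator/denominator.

CcNnbb gametes: CNb×2, Cnb×2, cNb×2, cnb×2
CcNnBb gametes: CNB×1, CNb×1, CnB×1, Cnb×1, cNB×1, cNb×1, cnB×1, cnb×1
CcNnbb×CcNnBb grid (8·8=64): CCNNBb=2 CCNNbb=2 CCNnBb=4 CCNnbb=4 CCnnBb=2 CCnnbb=2 CcNNBb=4 CcNNbb=4 CcNnBb=8 CcNnbb=8 CcnnBb=4 Ccnnbb=4 ccNNBb=2 ccNNbb=2 ccNnBb=4 ccNnbb=4 ccnnBb=2 ccnnbb=2
cc nn bb hits 2/64; gcd=2; 2÷2/64÷2 = 1/32

P(cc nn bb) = 1/32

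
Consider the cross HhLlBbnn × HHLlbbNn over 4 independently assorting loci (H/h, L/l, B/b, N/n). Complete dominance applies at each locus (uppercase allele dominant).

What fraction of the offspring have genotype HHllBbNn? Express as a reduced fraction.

P(HHllBbNn) = 1/32

HhLlBbnn gametes: HLBn×2, HLbn×2, HlBn×2, Hlbn×2, hLBn×2, hLbn×2, hlBn×2, hlbn×2
HHLlbbNn gametes: HLbN×4, HLbn×4, HlbN×4, Hlbn×4
HhLlBbnn×HHLlbbNn grid (16·16=256): HHLLBbNn=8 HHLLBbnn=8 HHLLbbNn=8 HHLLbbnn=8 HHLlBbNn=16 HHLlBbnn=16 HHLlbbNn=16 HHLlbbnn=16 HHllBbNn=8 HHllBbnn=8 HHllbbNn=8 HHllbbnn=8 HhLLBbNn=8 HhLLBbnn=8 HhLLbbNn=8 HhLLbbnn=8 HhLlBbNn=16 HhLlBbnn=16 HhLlbbNn=16 HhLlbbnn=16 HhllBbNn=8 HhllBbnn=8 HhllbbNn=8 Hhllbbnn=8
HHllBbNn hits 8/256; gcd=8; 8÷8/256÷8 = 1/32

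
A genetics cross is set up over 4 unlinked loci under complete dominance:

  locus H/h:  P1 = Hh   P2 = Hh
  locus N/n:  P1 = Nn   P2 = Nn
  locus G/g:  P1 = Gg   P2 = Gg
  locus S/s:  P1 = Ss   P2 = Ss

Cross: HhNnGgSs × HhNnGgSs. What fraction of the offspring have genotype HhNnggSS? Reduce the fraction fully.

HhNnGgSs gametes: HNGS×1, HNGs×1, HNgS×1, HNgs×1, HnGS×1, HnGs×1, HngS×1, Hngs×1, hNGS×1, hNGs×1, hNgS×1, hNgs×1, hnGS×1, hnGs×1, hngS×1, hngs×1
HhNnGgSs gametes: HNGS×1, HNGs×1, HNgS×1, HNgs×1, HnGS×1, HnGs×1, HngS×1, Hngs×1, hNGS×1, hNGs×1, hNgS×1, hNgs×1, hnGS×1, hnGs×1, hngS×1, hngs×1
HhNnGgSs×HhNnGgSs grid (16·16=256): HHNNGGSS=1 HHNNGGSs=2 HHNNGGss=1 HHNNGgSS=2 HHNNGgSs=4 HHNNGgss=2 HHNNggSS=1 HHNNggSs=2 HHNNggss=1 HHNnGGSS=2 HHNnGGSs=4 HHNnGGss=2 HHNnGgSS=4 HHNnGgSs=8 HHNnGgss=4 HHNnggSS=2 HHNnggSs=4 HHNnggss=2 HHnnGGSS=1 HHnnGGSs=2 HHnnGGss=1 HHnnGgSS=2 HHnnGgSs=4 HHnnGgss=2 HHnnggSS=1 HHnnggSs=2 HHnnggss=1 HhNNGGSS=2 HhNNGGSs=4 HhNNGGss=2 HhNNGgSS=4 HhNNGgSs=8 HhNNGgss=4 HhNNggSS=2 HhNNggSs=4 HhNNggss=2 HhNnGGSS=4 HhNnGGSs=8 HhNnGGss=4 HhNnGgSS=8 HhNnGgSs=16 HhNnGgss=8 HhNnggSS=4 HhNnggSs=8 HhNnggss=4 HhnnGGSS=2 HhnnGGSs=4 HhnnGGss=2 HhnnGgSS=4 HhnnGgSs=8 HhnnGgss=4 HhnnggSS=2 HhnnggSs=4 Hhnnggss=2 hhNNGGSS=1 hhNNGGSs=2 hhNNGGss=1 hhNNGgSS=2 hhNNGgSs=4 hhNNGgss=2 hhNNggSS=1 hhNNggSs=2 hhNNggss=1 hhNnGGSS=2 hhNnGGSs=4 hhNnGGss=2 hhNnGgSS=4 hhNnGgSs=8 hhNnGgss=4 hhNnggSS=2 hhNnggSs=4 hhNnggss=2 hhnnGGSS=1 hhnnGGSs=2 hhnnGGss=1 hhnnGgSS=2 hhnnGgSs=4 hhnnGgss=2 hhnnggSS=1 hhnnggSs=2 hhnnggss=1
HhNnggSS hits 4/256; gcd=4; 4÷4/256÷4 = 1/64

P(HhNnggSS) = 1/64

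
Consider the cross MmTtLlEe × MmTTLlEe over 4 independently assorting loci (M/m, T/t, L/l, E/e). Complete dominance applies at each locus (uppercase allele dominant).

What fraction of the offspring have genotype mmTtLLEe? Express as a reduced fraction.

MmTtLlEe gametes: MTLE×1, MTLe×1, MTlE×1, MTle×1, MtLE×1, MtLe×1, MtlE×1, Mtle×1, mTLE×1, mTLe×1, mTlE×1, mTle×1, mtLE×1, mtLe×1, mtlE×1, mtle×1
MmTTLlEe gametes: MTLE×2, MTLe×2, MTlE×2, MTle×2, mTLE×2, mTLe×2, mTlE×2, mTle×2
MmTtLlEe×MmTTLlEe grid (16·16=256): MMTTLLEE=2 MMTTLLEe=4 MMTTLLee=2 MMTTLlEE=4 MMTTLlEe=8 MMTTLlee=4 MMTTllEE=2 MMTTllEe=4 MMTTllee=2 MMTtLLEE=2 MMTtLLEe=4 MMTtLLee=2 MMTtLlEE=4 MMTtLlEe=8 MMTtLlee=4 MMTtllEE=2 MMTtllEe=4 MMTtllee=2 MmTTLLEE=4 MmTTLLEe=8 MmTTLLee=4 MmTTLlEE=8 MmTTLlEe=16 MmTTLlee=8 MmTTllEE=4 MmTTllEe=8 MmTTllee=4 MmTtLLEE=4 MmTtLLEe=8 MmTtLLee=4 MmTtLlEE=8 MmTtLlEe=16 MmTtLlee=8 MmTtllEE=4 MmTtllEe=8 MmTtllee=4 mmTTLLEE=2 mmTTLLEe=4 mmTTLLee=2 mmTTLlEE=4 mmTTLlEe=8 mmTTLlee=4 mmTTllEE=2 mmTTllEe=4 mmTTllee=2 mmTtLLEE=2 mmTtLLEe=4 mmTtLLee=2 mmTtLlEE=4 mmTtLlEe=8 mmTtLlee=4 mmTtllEE=2 mmTtllEe=4 mmTtllee=2
mmTtLLEe hits 4/256; gcd=4; 4÷4/256÷4 = 1/64

P(mmTtLLEe) = 1/64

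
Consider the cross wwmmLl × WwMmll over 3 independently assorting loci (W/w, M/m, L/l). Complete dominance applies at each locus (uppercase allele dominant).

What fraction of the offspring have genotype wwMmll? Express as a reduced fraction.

wwmmLl gametes: wmL×4, wml×4
WwMmll gametes: WMl×2, Wml×2, wMl×2, wml×2
wwmmLl×WwMmll grid (8·8=64): WwMmLl=8 WwMmll=8 WwmmLl=8 Wwmmll=8 wwMmLl=8 wwMmll=8 wwmmLl=8 wwmmll=8
wwMmll hits 8/64; gcd=8; 8÷8/64÷8 = 1/8

P(wwMmll) = 1/8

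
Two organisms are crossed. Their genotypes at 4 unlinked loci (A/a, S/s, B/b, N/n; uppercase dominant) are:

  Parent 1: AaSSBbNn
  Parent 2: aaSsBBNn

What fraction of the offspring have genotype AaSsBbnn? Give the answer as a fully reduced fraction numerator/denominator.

P(AaSsBbnn) = 1/32

AaSSBbNn gametes: ASBN×2, ASBn×2, ASbN×2, ASbn×2, aSBN×2, aSBn×2, aSbN×2, aSbn×2
aaSsBBNn gametes: aSBN×4, aSBn×4, asBN×4, asBn×4
AaSSBbNn×aaSsBBNn grid (16·16=256): AaSSBBNN=8 AaSSBBNn=16 AaSSBBnn=8 AaSSBbNN=8 AaSSBbNn=16 AaSSBbnn=8 AaSsBBNN=8 AaSsBBNn=16 AaSsBBnn=8 AaSsBbNN=8 AaSsBbNn=16 AaSsBbnn=8 aaSSBBNN=8 aaSSBBNn=16 aaSSBBnn=8 aaSSBbNN=8 aaSSBbNn=16 aaSSBbnn=8 aaSsBBNN=8 aaSsBBNn=16 aaSsBBnn=8 aaSsBbNN=8 aaSsBbNn=16 aaSsBbnn=8
AaSsBbnn hits 8/256; gcd=8; 8÷8/256÷8 = 1/32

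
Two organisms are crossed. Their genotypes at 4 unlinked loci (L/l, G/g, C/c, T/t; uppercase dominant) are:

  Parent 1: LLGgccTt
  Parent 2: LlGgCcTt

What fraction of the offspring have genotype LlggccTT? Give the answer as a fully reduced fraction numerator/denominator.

P(LlggccTT) = 1/64

LLGgccTt gametes: LGcT×4, LGct×4, LgcT×4, Lgct×4
LlGgCcTt gametes: LGCT×1, LGCt×1, LGcT×1, LGct×1, LgCT×1, LgCt×1, LgcT×1, Lgct×1, lGCT×1, lGCt×1, lGcT×1, lGct×1, lgCT×1, lgCt×1, lgcT×1, lgct×1
LLGgccTt×LlGgCcTt grid (16·16=256): LLGGCcTT=4 LLGGCcTt=8 LLGGCctt=4 LLGGccTT=4 LLGGccTt=8 LLGGcctt=4 LLGgCcTT=8 LLGgCcTt=16 LLGgCctt=8 LLGgccTT=8 LLGgccTt=16 LLGgcctt=8 LLggCcTT=4 LLggCcTt=8 LLggCctt=4 LLggccTT=4 LLggccTt=8 LLggcctt=4 LlGGCcTT=4 LlGGCcTt=8 LlGGCctt=4 LlGGccTT=4 LlGGccTt=8 LlGGcctt=4 LlGgCcTT=8 LlGgCcTt=16 LlGgCctt=8 LlGgccTT=8 LlGgccTt=16 LlGgcctt=8 LlggCcTT=4 LlggCcTt=8 LlggCctt=4 LlggccTT=4 LlggccTt=8 Llggcctt=4
LlggccTT hits 4/256; gcd=4; 4÷4/256÷4 = 1/64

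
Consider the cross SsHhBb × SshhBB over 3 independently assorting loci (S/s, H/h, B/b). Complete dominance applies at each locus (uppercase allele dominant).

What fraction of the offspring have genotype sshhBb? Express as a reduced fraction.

SsHhBb gametes: SHB×1, SHb×1, ShB×1, Shb×1, sHB×1, sHb×1, shB×1, shb×1
SshhBB gametes: ShB×4, shB×4
SsHhBb×SshhBB grid (8·8=64): SSHhBB=4 SSHhBb=4 SShhBB=4 SShhBb=4 SsHhBB=8 SsHhBb=8 SshhBB=8 SshhBb=8 ssHhBB=4 ssHhBb=4 sshhBB=4 sshhBb=4
sshhBb hits 4/64; gcd=4; 4÷4/64÷4 = 1/16

P(sshhBb) = 1/16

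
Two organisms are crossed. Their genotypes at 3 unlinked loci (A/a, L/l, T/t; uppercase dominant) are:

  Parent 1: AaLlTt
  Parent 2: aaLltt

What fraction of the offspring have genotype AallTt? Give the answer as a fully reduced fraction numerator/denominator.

P(AallTt) = 1/16

AaLlTt gametes: ALT×1, ALt×1, AlT×1, Alt×1, aLT×1, aLt×1, alT×1, alt×1
aaLltt gametes: aLt×4, alt×4
AaLlTt×aaLltt grid (8·8=64): AaLLTt=4 AaLLtt=4 AaLlTt=8 AaLltt=8 AallTt=4 Aalltt=4 aaLLTt=4 aaLLtt=4 aaLlTt=8 aaLltt=8 aallTt=4 aalltt=4
AallTt hits 4/64; gcd=4; 4÷4/64÷4 = 1/16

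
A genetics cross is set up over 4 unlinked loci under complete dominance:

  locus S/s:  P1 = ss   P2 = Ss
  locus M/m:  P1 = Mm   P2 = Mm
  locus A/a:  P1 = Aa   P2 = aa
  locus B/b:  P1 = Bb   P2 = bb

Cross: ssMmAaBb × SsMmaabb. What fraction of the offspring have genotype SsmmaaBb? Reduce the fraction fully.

ssMmAaBb gametes: sMAB×2, sMAb×2, sMaB×2, sMab×2, smAB×2, smAb×2, smaB×2, smab×2
SsMmaabb gametes: SMab×4, Smab×4, sMab×4, smab×4
ssMmAaBb×SsMmaabb grid (16·16=256): SsMMAaBb=8 SsMMAabb=8 SsMMaaBb=8 SsMMaabb=8 SsMmAaBb=16 SsMmAabb=16 SsMmaaBb=16 SsMmaabb=16 SsmmAaBb=8 SsmmAabb=8 SsmmaaBb=8 Ssmmaabb=8 ssMMAaBb=8 ssMMAabb=8 ssMMaaBb=8 ssMMaabb=8 ssMmAaBb=16 ssMmAabb=16 ssMmaaBb=16 ssMmaabb=16 ssmmAaBb=8 ssmmAabb=8 ssmmaaBb=8 ssmmaabb=8
SsmmaaBb hits 8/256; gcd=8; 8÷8/256÷8 = 1/32

P(SsmmaaBb) = 1/32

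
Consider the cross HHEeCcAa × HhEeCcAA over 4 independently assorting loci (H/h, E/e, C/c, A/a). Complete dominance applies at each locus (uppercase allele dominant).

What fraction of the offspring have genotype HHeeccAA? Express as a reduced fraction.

P(HHeeccAA) = 1/64

HHEeCcAa gametes: HECA×2, HECa×2, HEcA×2, HEca×2, HeCA×2, HeCa×2, HecA×2, Heca×2
HhEeCcAA gametes: HECA×2, HEcA×2, HeCA×2, HecA×2, hECA×2, hEcA×2, heCA×2, hecA×2
HHEeCcAa×HhEeCcAA grid (16·16=256): HHEECCAA=4 HHEECCAa=4 HHEECcAA=8 HHEECcAa=8 HHEEccAA=4 HHEEccAa=4 HHEeCCAA=8 HHEeCCAa=8 HHEeCcAA=16 HHEeCcAa=16 HHEeccAA=8 HHEeccAa=8 HHeeCCAA=4 HHeeCCAa=4 HHeeCcAA=8 HHeeCcAa=8 HHeeccAA=4 HHeeccAa=4 HhEECCAA=4 HhEECCAa=4 HhEECcAA=8 HhEECcAa=8 HhEEccAA=4 HhEEccAa=4 HhEeCCAA=8 HhEeCCAa=8 HhEeCcAA=16 HhEeCcAa=16 HhEeccAA=8 HhEeccAa=8 HheeCCAA=4 HheeCCAa=4 HheeCcAA=8 HheeCcAa=8 HheeccAA=4 HheeccAa=4
HHeeccAA hits 4/256; gcd=4; 4÷4/256÷4 = 1/64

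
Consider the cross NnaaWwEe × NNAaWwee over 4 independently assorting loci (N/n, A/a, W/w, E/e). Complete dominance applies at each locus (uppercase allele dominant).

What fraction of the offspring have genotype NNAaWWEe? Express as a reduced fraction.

P(NNAaWWEe) = 1/32

NnaaWwEe gametes: NaWE×2, NaWe×2, NawE×2, Nawe×2, naWE×2, naWe×2, nawE×2, nawe×2
NNAaWwee gametes: NAWe×4, NAwe×4, NaWe×4, Nawe×4
NnaaWwEe×NNAaWwee grid (16·16=256): NNAaWWEe=8 NNAaWWee=8 NNAaWwEe=16 NNAaWwee=16 NNAawwEe=8 NNAawwee=8 NNaaWWEe=8 NNaaWWee=8 NNaaWwEe=16 NNaaWwee=16 NNaawwEe=8 NNaawwee=8 NnAaWWEe=8 NnAaWWee=8 NnAaWwEe=16 NnAaWwee=16 NnAawwEe=8 NnAawwee=8 NnaaWWEe=8 NnaaWWee=8 NnaaWwEe=16 NnaaWwee=16 NnaawwEe=8 Nnaawwee=8
NNAaWWEe hits 8/256; gcd=8; 8÷8/256÷8 = 1/32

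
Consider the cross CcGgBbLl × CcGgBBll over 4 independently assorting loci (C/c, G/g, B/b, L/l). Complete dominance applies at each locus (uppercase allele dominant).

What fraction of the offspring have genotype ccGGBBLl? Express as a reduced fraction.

P(ccGGBBLl) = 1/64

CcGgBbLl gametes: CGBL×1, CGBl×1, CGbL×1, CGbl×1, CgBL×1, CgBl×1, CgbL×1, Cgbl×1, cGBL×1, cGBl×1, cGbL×1, cGbl×1, cgBL×1, cgBl×1, cgbL×1, cgbl×1
CcGgBBll gametes: CGBl×4, CgBl×4, cGBl×4, cgBl×4
CcGgBbLl×CcGgBBll grid (16·16=256): CCGGBBLl=4 CCGGBBll=4 CCGGBbLl=4 CCGGBbll=4 CCGgBBLl=8 CCGgBBll=8 CCGgBbLl=8 CCGgBbll=8 CCggBBLl=4 CCggBBll=4 CCggBbLl=4 CCggBbll=4 CcGGBBLl=8 CcGGBBll=8 CcGGBbLl=8 CcGGBbll=8 CcGgBBLl=16 CcGgBBll=16 CcGgBbLl=16 CcGgBbll=16 CcggBBLl=8 CcggBBll=8 CcggBbLl=8 CcggBbll=8 ccGGBBLl=4 ccGGBBll=4 ccGGBbLl=4 ccGGBbll=4 ccGgBBLl=8 ccGgBBll=8 ccGgBbLl=8 ccGgBbll=8 ccggBBLl=4 ccggBBll=4 ccggBbLl=4 ccggBbll=4
ccGGBBLl hits 4/256; gcd=4; 4÷4/256÷4 = 1/64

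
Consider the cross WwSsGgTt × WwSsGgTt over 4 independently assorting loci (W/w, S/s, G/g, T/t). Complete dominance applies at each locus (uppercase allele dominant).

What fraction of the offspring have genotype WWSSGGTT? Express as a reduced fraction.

WwSsGgTt gametes: WSGT×1, WSGt×1, WSgT×1, WSgt×1, WsGT×1, WsGt×1, WsgT×1, Wsgt×1, wSGT×1, wSGt×1, wSgT×1, wSgt×1, wsGT×1, wsGt×1, wsgT×1, wsgt×1
WwSsGgTt gametes: WSGT×1, WSGt×1, WSgT×1, WSgt×1, WsGT×1, WsGt×1, WsgT×1, Wsgt×1, wSGT×1, wSGt×1, wSgT×1, wSgt×1, wsGT×1, wsGt×1, wsgT×1, wsgt×1
WwSsGgTt×WwSsGgTt grid (16·16=256): WWSSGGTT=1 WWSSGGTt=2 WWSSGGtt=1 WWSSGgTT=2 WWSSGgTt=4 WWSSGgtt=2 WWSSggTT=1 WWSSggTt=2 WWSSggtt=1 WWSsGGTT=2 WWSsGGTt=4 WWSsGGtt=2 WWSsGgTT=4 WWSsGgTt=8 WWSsGgtt=4 WWSsggTT=2 WWSsggTt=4 WWSsggtt=2 WWssGGTT=1 WWssGGTt=2 WWssGGtt=1 WWssGgTT=2 WWssGgTt=4 WWssGgtt=2 WWssggTT=1 WWssggTt=2 WWssggtt=1 WwSSGGTT=2 WwSSGGTt=4 WwSSGGtt=2 WwSSGgTT=4 WwSSGgTt=8 WwSSGgtt=4 WwSSggTT=2 WwSSggTt=4 WwSSggtt=2 WwSsGGTT=4 WwSsGGTt=8 WwSsGGtt=4 WwSsGgTT=8 WwSsGgTt=16 WwSsGgtt=8 WwSsggTT=4 WwSsggTt=8 WwSsggtt=4 WwssGGTT=2 WwssGGTt=4 WwssGGtt=2 WwssGgTT=4 WwssGgTt=8 WwssGgtt=4 WwssggTT=2 WwssggTt=4 Wwssggtt=2 wwSSGGTT=1 wwSSGGTt=2 wwSSGGtt=1 wwSSGgTT=2 wwSSGgTt=4 wwSSGgtt=2 wwSSggTT=1 wwSSggTt=2 wwSSggtt=1 wwSsGGTT=2 wwSsGGTt=4 wwSsGGtt=2 wwSsGgTT=4 wwSsGgTt=8 wwSsGgtt=4 wwSsggTT=2 wwSsggTt=4 wwSsggtt=2 wwssGGTT=1 wwssGGTt=2 wwssGGtt=1 wwssGgTT=2 wwssGgTt=4 wwssGgtt=2 wwssggTT=1 wwssggTt=2 wwssggtt=1
WWSSGGTT hits 1/256; gcd=1; 1÷1/256÷1 = 1/256

P(WWSSGGTT) = 1/256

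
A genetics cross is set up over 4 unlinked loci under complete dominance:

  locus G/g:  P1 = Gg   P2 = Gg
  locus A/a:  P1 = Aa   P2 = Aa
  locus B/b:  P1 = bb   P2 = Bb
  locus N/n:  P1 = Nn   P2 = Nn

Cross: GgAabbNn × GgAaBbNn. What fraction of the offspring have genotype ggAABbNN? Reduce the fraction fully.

GgAabbNn gametes: GAbN×2, GAbn×2, GabN×2, Gabn×2, gAbN×2, gAbn×2, gabN×2, gabn×2
GgAaBbNn gametes: GABN×1, GABn×1, GAbN×1, GAbn×1, GaBN×1, GaBn×1, GabN×1, Gabn×1, gABN×1, gABn×1, gAbN×1, gAbn×1, gaBN×1, gaBn×1, gabN×1, gabn×1
GgAabbNn×GgAaBbNn grid (16·16=256): GGAABbNN=2 GGAABbNn=4 GGAABbnn=2 GGAAbbNN=2 GGAAbbNn=4 GGAAbbnn=2 GGAaBbNN=4 GGAaBbNn=8 GGAaBbnn=4 GGAabbNN=4 GGAabbNn=8 GGAabbnn=4 GGaaBbNN=2 GGaaBbNn=4 GGaaBbnn=2 GGaabbNN=2 GGaabbNn=4 GGaabbnn=2 GgAABbNN=4 GgAABbNn=8 GgAABbnn=4 GgAAbbNN=4 GgAAbbNn=8 GgAAbbnn=4 GgAaBbNN=8 GgAaBbNn=16 GgAaBbnn=8 GgAabbNN=8 GgAabbNn=16 GgAabbnn=8 GgaaBbNN=4 GgaaBbNn=8 GgaaBbnn=4 GgaabbNN=4 GgaabbNn=8 Ggaabbnn=4 ggAABbNN=2 ggAABbNn=4 ggAABbnn=2 ggAAbbNN=2 ggAAbbNn=4 ggAAbbnn=2 ggAaBbNN=4 ggAaBbNn=8 ggAaBbnn=4 ggAabbNN=4 ggAabbNn=8 ggAabbnn=4 ggaaBbNN=2 ggaaBbNn=4 ggaaBbnn=2 ggaabbNN=2 ggaabbNn=4 ggaabbnn=2
ggAABbNN hits 2/256; gcd=2; 2÷2/256÷2 = 1/128

P(ggAABbNN) = 1/128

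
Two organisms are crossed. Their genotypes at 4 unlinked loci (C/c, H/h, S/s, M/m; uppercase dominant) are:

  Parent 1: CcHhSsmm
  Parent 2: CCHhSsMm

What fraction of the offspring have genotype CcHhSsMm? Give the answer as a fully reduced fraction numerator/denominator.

P(CcHhSsMm) = 1/16

CcHhSsmm gametes: CHSm×2, CHsm×2, ChSm×2, Chsm×2, cHSm×2, cHsm×2, chSm×2, chsm×2
CCHhSsMm gametes: CHSM×2, CHSm×2, CHsM×2, CHsm×2, ChSM×2, ChSm×2, ChsM×2, Chsm×2
CcHhSsmm×CCHhSsMm grid (16·16=256): CCHHSSMm=4 CCHHSSmm=4 CCHHSsMm=8 CCHHSsmm=8 CCHHssMm=4 CCHHssmm=4 CCHhSSMm=8 CCHhSSmm=8 CCHhSsMm=16 CCHhSsmm=16 CCHhssMm=8 CCHhssmm=8 CChhSSMm=4 CChhSSmm=4 CChhSsMm=8 CChhSsmm=8 CChhssMm=4 CChhssmm=4 CcHHSSMm=4 CcHHSSmm=4 CcHHSsMm=8 CcHHSsmm=8 CcHHssMm=4 CcHHssmm=4 CcHhSSMm=8 CcHhSSmm=8 CcHhSsMm=16 CcHhSsmm=16 CcHhssMm=8 CcHhssmm=8 CchhSSMm=4 CchhSSmm=4 CchhSsMm=8 CchhSsmm=8 CchhssMm=4 Cchhssmm=4
CcHhSsMm hits 16/256; gcd=16; 16÷16/256÷16 = 1/16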